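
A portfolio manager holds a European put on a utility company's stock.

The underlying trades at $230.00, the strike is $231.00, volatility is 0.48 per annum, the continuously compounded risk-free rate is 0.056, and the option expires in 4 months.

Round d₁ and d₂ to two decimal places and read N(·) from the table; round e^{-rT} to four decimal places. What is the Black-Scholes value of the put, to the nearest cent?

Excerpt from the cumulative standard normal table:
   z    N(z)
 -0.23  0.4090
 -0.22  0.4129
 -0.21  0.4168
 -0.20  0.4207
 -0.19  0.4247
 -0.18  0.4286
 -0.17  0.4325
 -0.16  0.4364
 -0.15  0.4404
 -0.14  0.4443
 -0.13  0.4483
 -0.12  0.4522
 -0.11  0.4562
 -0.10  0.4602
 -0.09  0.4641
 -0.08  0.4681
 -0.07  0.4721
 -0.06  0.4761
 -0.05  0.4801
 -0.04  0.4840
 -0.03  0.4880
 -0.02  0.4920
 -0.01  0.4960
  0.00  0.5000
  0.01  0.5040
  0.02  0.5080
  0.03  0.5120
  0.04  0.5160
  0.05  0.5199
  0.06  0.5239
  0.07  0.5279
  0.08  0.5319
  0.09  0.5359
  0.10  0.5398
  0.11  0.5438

$23.82

σ√T = 0.48·√0.3333 = 0.2771
d₁ = [ln(230/231) + (0.056 + ½·0.48²)·0.3333] / (σ√T) = (-0.0043 + 0.0571) / 0.2771 = 0.1903 → 0.19
d₂ = 0.1903 − 0.2771 = -0.0869 → -0.09
exp(−rT) = exp(−0.056·0.3333) = 0.9815
N(−d₂) = N(0.09) = 0.5359;  N(−d₁) = N(-0.19) = 0.4247
P = 231·0.9815·0.5359 − 230·0.4247 = 121.5027 − 97.6810 = 23.8217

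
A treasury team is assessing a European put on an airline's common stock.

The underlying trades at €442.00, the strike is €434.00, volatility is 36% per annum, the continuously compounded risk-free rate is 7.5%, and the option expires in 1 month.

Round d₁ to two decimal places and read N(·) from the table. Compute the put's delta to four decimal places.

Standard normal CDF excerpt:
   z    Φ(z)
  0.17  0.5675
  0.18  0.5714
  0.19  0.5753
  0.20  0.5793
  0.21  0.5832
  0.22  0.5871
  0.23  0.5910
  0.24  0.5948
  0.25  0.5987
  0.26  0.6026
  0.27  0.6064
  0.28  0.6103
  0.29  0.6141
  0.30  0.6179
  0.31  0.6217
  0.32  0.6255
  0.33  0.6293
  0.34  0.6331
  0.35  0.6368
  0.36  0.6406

σ√T = 0.36·√0.08333 = 0.1039
d₁ = [ln(442/434) + (0.075 + 0.36²/2)·0.08333] / 0.1039 = [0.0183 + 0.0116] / 0.1039 = 0.2879 ≈ 0.29
N(d₁) = N(0.29) = 0.6141
Δ_put = N(d₁) − 1 = 0.6141 − 1 = -0.3859

-0.3859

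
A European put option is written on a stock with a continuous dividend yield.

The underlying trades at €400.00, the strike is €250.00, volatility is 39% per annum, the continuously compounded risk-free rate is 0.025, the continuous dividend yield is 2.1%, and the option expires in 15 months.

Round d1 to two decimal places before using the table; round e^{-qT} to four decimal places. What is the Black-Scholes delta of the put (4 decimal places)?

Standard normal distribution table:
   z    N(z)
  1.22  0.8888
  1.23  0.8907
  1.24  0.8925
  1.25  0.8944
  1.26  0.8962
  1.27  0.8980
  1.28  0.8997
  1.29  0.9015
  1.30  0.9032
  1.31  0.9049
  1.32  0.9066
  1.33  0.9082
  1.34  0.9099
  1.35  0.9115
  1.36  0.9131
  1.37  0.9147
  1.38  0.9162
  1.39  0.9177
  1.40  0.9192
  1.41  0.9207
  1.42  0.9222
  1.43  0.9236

T = 1.25;  σ√T = 0.4360
d₁ = [ln(400/250) + (0.025 − 0.021 + ½·0.39²)·1.25] / (σ√T) = (0.4700 + 0.1001) / 0.4360 = 1.3074 ≈ 1.31
N(d₁) = N(1.31) = 0.9049
Δ_put = exp(−qT)·(N(d₁) − 1) = 0.9741·(0.9049 − 1) = -0.0926

-0.0926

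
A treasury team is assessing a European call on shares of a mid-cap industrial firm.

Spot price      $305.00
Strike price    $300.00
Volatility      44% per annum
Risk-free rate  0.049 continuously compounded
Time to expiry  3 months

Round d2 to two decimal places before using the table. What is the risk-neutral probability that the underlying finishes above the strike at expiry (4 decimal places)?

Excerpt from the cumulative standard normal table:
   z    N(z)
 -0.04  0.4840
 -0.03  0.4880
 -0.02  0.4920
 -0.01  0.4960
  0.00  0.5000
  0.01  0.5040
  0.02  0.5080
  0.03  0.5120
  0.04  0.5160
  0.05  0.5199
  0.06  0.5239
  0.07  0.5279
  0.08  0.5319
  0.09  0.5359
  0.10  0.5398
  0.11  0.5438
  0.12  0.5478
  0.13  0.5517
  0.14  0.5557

σ√T = 0.44 × 0.5000 = 0.2200
d₁ = [ln(305/300) + (0.049 + 0.44²/2)·0.25] / 0.2200 = [0.0165 + 0.0364] / 0.2200 = 0.2408 ≈ 0.24
d₂ = d₁ − σ√T = 0.2408 − 0.2200 = 0.0208 ≈ 0.02
Pr(exercise) under Q = N(d₂) = 0.5080

0.5080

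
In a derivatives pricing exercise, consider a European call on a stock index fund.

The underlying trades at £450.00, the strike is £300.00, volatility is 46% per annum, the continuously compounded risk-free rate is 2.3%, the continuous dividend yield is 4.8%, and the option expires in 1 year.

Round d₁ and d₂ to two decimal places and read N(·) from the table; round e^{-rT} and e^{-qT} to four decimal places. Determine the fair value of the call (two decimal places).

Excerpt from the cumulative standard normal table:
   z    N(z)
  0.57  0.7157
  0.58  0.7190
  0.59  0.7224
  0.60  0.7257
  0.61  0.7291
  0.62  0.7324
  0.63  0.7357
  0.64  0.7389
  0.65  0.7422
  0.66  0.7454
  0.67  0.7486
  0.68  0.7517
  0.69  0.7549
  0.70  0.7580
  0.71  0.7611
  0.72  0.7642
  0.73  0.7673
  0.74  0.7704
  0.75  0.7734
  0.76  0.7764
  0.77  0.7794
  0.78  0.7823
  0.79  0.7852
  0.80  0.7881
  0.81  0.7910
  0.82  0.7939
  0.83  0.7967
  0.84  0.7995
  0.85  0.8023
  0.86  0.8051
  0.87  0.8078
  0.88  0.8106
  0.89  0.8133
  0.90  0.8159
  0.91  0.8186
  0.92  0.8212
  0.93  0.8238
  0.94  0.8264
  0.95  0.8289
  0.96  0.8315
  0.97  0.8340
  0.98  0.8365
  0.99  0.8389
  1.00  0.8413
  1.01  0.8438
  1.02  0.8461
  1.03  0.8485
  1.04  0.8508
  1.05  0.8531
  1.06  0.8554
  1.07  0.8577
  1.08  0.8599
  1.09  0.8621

T = 1;  σ√T = 0.4600
d₁ = [ln(450/300) + (0.023 − 0.048 + 0.46²/2)·1] / 0.4600 = [0.4055 + 0.0808] / 0.4600 = 1.0571 ⇒ 1.06
d₂ = d₁ − σ√T = 1.0571 − 0.4600 = 0.5971 ⇒ 0.60
e^(−qT) = e^(−0.048·1) = 0.9531;  e^(−rT) = e^(−0.023·1) = 0.9773
N(d₁) = N(1.06) = 0.8554;  N(d₂) = N(0.60) = 0.7257
C = 450·0.9531·0.8554 − 300·0.9773·0.7257 = 366.8768 − 212.7680 = 154.1088

£154.11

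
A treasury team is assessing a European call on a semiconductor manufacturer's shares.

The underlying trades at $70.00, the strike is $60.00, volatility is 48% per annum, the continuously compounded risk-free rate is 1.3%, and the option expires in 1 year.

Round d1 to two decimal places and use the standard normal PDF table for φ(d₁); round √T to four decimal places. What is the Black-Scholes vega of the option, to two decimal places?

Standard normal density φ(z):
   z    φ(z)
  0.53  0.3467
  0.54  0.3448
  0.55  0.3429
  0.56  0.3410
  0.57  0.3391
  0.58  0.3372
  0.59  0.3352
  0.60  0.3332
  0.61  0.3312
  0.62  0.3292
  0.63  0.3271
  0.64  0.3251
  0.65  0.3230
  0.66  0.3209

23.46

T = 1;  σ√T = 0.4800
d₁ = [ln(70/60) + (0.013 + 0.48²/2)·1] / 0.4800 = [0.1542 + 0.1282] / 0.4800 = 0.5882 which rounds to 0.59
√T = √1 = 1.0000
φ(d₁) = φ(0.59) = 0.3352
vega = S·φ(d₁)·√T = 70·0.3352·1.0000 = 23.4640
(Vega is the same for a European call and put with the same parameters.)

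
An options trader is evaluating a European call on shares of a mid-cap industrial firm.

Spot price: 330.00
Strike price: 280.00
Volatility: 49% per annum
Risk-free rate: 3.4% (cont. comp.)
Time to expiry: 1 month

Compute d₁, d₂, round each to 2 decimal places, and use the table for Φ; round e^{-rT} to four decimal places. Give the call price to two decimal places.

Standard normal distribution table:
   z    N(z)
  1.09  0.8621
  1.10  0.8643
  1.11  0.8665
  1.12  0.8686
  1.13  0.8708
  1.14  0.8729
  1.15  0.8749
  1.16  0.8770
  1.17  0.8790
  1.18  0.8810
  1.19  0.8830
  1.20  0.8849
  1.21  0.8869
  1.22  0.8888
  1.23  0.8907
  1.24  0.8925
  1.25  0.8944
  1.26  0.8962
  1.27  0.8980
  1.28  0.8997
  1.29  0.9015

53.21

σ√T = 0.49·√0.08333 = 0.1415
d₁ = [ln(330/280) + (0.034 + ½·0.49²)·0.08333] / (σ√T) = (0.1643 + 0.0128) / 0.1415 = 1.2523 ≈ 1.25
d₂ = 1.2523 − 0.1415 = 1.1109 ≈ 1.11
e^(−rT) = e^(−0.034·0.08333) = 0.9972
C = 330·N(1.25) − 280·0.9972·N(1.11) = 330·0.8944 − 280·0.9972·0.8665 = 295.1520 − 241.9407 = 53.2113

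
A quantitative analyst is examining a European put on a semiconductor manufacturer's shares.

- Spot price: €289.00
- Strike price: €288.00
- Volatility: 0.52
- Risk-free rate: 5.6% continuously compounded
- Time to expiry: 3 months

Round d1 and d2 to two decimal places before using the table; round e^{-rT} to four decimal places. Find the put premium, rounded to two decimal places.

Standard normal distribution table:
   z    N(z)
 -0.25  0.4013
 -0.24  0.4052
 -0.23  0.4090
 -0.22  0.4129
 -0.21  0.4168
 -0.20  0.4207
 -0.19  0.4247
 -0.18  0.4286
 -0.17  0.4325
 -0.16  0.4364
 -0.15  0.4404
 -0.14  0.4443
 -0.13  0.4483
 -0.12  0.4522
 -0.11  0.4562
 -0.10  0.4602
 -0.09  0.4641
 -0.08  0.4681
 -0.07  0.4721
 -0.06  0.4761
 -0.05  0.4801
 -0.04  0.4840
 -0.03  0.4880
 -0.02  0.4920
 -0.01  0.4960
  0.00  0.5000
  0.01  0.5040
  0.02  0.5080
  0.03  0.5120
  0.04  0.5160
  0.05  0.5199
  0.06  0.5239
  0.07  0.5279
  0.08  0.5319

σ√T = 0.52 × 0.5000 = 0.2600
d₁ = [ln(289/288) + (0.056 + 0.52²/2)·0.25] / 0.2600 = [0.0035 + 0.0478] / 0.2600 = 0.1972 which rounds to 0.20
d₂ = d₁ − σ√T = 0.1972 − 0.2600 = -0.0628 which rounds to -0.06
e^(−rT) = e^(−0.056·0.25) = 0.9861
P = 288·0.9861·N(0.06) − 289·N(-0.20) = 288·0.9861·0.5239 − 289·0.4207 = 148.7859 − 121.5823 = 27.2036

€27.20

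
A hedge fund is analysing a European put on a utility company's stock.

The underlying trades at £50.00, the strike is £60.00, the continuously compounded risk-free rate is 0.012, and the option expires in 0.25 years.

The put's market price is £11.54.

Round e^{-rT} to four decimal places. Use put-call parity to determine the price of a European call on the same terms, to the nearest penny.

£1.72

e^(−rT) = e^(−0.012·0.25) = 0.9970
Put-call parity: C − P = S − K·e^(−rT) = 50 − 60·0.9970 = 50 − 59.8200 = -9.8200
C = P + (C − P) = 11.54 + (-9.8200) = 1.7200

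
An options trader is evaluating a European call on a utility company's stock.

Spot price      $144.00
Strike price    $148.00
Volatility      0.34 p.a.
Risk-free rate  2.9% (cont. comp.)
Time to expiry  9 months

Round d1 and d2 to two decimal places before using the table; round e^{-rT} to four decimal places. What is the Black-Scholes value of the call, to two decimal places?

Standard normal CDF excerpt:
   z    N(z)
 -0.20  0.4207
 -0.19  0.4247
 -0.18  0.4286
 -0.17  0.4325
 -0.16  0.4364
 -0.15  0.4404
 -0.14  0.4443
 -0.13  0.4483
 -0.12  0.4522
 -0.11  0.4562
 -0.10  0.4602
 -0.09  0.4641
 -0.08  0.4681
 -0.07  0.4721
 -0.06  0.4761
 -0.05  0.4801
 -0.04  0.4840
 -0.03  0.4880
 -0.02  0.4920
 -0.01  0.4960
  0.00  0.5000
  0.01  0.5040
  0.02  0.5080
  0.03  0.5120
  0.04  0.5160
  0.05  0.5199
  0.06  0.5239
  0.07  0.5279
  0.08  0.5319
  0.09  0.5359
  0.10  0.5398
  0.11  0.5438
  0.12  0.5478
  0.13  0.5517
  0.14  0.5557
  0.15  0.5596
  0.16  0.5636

$16.81

σ√T = 0.34·√0.75 = 0.2944
d₁ = [ln(144/148) + (0.029 + ½·0.34²)·0.75] / (σ√T) = (-0.0274 + 0.0651) / 0.2944 = 0.1280 → 0.13
d₂ = 0.1280 − 0.2944 = -0.1664 → -0.17
e^(−rT) = e^(−0.029·0.75) = 0.9785
C = 144·N(0.13) − 148·0.9785·N(-0.17) = 144·0.5517 − 148·0.9785·0.4325 = 79.4448 − 62.6338 = 16.8110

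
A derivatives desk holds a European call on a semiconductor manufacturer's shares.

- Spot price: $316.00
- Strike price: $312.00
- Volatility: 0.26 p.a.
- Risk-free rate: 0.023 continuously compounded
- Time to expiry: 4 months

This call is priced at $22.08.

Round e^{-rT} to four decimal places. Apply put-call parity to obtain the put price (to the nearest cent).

e^(−rT) = e^(−0.023·0.3333) = 0.9924
Put-call parity: C − P = S − K·e^(−rT) = 316 − 312·0.9924 = 316 − 309.6288 = 6.3712
P = C − (C − P) = 22.08 − (6.3712) = 15.7088

$15.71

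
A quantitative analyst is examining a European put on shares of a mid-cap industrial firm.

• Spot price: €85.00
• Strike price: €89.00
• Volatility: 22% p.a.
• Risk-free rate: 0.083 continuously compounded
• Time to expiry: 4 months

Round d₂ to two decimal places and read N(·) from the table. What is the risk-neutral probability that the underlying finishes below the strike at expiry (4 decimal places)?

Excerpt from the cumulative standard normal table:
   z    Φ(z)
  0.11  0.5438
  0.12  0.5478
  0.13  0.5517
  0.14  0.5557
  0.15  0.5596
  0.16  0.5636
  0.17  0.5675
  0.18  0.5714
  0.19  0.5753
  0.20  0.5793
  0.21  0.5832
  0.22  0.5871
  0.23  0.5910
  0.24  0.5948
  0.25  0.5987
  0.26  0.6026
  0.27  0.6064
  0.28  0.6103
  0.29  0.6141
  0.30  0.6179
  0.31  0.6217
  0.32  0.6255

0.5832

σ√T = 0.22 × 0.5774 = 0.1270
d₁ = [ln(85/89) + (0.083 + 0.22²/2)·0.3333] / 0.1270 = [-0.0460 + 0.0357] / 0.1270 = -0.0807 ≈ -0.08
d₂ = d₁ − σ√T = -0.0807 − 0.1270 = -0.2077 ≈ -0.21
Pr(exercise) under Q = N(−d₂) = N(0.21) = 0.5832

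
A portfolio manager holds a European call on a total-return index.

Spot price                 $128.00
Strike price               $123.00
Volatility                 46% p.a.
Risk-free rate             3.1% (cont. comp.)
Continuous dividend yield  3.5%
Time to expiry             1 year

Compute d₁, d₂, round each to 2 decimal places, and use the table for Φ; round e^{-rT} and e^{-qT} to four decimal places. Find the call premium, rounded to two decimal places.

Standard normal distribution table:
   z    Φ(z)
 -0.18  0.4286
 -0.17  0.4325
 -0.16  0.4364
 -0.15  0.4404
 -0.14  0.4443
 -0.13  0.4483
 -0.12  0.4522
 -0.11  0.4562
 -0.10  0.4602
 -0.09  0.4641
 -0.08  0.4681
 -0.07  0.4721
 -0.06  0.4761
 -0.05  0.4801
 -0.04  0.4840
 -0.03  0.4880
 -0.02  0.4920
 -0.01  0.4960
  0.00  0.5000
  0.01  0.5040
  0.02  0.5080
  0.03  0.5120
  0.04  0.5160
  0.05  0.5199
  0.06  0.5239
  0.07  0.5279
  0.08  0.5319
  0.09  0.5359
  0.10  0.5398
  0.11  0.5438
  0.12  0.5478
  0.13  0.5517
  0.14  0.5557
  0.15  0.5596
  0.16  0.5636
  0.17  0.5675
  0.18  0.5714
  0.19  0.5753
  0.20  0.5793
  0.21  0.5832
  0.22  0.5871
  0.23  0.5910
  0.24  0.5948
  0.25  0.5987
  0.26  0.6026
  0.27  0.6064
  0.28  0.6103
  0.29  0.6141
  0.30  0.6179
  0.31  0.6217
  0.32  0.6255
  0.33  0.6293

$24.32

σ√T = 0.46 × 1.0000 = 0.4600
ln(S/K) + (r − q + σ²/2)T = ln(128/123) + (0.031 − 0.035 + 0.46²/2)·1 = 0.0398 + 0.1018 = 0.1416
d₁ = 0.1416 / 0.4600 = 0.3079 which rounds to 0.31
d₂ = d₁ − σ√T = 0.3079 − 0.4600 = -0.1521 which rounds to -0.15
e^(−qT) = e^(−0.035·1) = 0.9656;  e^(−rT) = e^(−0.031·1) = 0.9695
N(d₁) = N(0.31) = 0.6217;  N(d₂) = N(-0.15) = 0.4404
C = 128·0.9656·0.6217 − 123·0.9695·0.4404 = 76.8401 − 52.5170 = 24.3231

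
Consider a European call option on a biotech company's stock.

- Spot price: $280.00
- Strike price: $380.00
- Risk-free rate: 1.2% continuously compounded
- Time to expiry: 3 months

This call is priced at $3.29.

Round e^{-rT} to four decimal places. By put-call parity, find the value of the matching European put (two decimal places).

e^(−rT) = e^(−0.012·0.25) = 0.9970
Put-call parity: C − P = S − K·e^(−rT) = 280 − 380·0.9970 = 280 − 378.8600 = -98.8600
P = C − (C − P) = 3.29 − (-98.8600) = 102.1500

$102.15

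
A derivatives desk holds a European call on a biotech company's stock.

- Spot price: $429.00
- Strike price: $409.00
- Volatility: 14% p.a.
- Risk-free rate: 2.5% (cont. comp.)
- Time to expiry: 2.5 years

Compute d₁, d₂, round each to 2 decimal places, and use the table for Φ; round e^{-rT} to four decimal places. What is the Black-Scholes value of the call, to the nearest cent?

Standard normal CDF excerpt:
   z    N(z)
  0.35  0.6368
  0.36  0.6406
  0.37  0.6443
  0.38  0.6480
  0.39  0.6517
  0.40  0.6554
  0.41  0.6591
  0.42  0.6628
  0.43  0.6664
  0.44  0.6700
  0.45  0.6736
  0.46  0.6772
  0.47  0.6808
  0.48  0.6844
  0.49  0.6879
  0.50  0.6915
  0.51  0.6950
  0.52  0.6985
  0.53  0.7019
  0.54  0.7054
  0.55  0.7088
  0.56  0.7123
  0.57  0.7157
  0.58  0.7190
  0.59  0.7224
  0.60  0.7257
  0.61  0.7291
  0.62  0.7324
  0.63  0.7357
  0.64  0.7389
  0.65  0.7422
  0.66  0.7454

σ√T = 0.14·√2.5 = 0.2214
d₁ = [ln(429/409) + (0.025 + ½·0.14²)·2.5] / (σ√T) = (0.0477 + 0.0870) / 0.2214 = 0.6087 ⇒ 0.61
d₂ = 0.6087 − 0.2214 = 0.3873 ⇒ 0.39
exp(−rT) = exp(−0.025·2.5) = 0.9394
N(d₁) = N(0.61) = 0.7291;  N(d₂) = N(0.39) = 0.6517
C = 429·0.7291 − 409·0.9394·0.6517 = 312.7839 − 250.3927 = 62.3912

$62.39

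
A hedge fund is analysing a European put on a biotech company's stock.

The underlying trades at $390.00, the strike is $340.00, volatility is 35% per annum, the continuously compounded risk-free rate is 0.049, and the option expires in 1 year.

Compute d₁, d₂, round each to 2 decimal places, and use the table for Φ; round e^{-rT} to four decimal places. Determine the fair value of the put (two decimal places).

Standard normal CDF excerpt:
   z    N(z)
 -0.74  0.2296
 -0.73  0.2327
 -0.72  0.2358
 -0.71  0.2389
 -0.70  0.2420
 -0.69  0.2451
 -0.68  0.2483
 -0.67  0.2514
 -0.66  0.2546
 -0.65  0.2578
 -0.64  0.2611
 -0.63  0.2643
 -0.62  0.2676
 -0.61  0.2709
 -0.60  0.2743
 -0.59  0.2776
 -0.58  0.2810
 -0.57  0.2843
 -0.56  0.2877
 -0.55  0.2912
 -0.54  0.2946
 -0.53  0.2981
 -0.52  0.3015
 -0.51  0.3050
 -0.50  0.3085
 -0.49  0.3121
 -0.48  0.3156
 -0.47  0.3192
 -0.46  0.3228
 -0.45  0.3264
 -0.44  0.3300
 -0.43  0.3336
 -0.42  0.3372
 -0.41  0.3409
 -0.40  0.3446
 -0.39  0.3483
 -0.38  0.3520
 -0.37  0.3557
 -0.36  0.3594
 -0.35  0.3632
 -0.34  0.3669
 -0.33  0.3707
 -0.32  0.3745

$23.18

σ√T = 0.35 × 1.0000 = 0.3500
d₁ = [ln(390/340) + (0.049 + 0.35²/2)·1] / 0.3500 = [0.1372 + 0.1102] / 0.3500 = 0.7070 → 0.71
d₂ = d₁ − σ√T = 0.7070 − 0.3500 = 0.3570 → 0.36
e^(−rT) = e^(−0.049·1) = 0.9522
N(−d₂) = N(-0.36) = 0.3594;  N(−d₁) = N(-0.71) = 0.2389
P = 340·0.9522·0.3594 − 390·0.2389 = 116.3550 − 93.1710 = 23.1840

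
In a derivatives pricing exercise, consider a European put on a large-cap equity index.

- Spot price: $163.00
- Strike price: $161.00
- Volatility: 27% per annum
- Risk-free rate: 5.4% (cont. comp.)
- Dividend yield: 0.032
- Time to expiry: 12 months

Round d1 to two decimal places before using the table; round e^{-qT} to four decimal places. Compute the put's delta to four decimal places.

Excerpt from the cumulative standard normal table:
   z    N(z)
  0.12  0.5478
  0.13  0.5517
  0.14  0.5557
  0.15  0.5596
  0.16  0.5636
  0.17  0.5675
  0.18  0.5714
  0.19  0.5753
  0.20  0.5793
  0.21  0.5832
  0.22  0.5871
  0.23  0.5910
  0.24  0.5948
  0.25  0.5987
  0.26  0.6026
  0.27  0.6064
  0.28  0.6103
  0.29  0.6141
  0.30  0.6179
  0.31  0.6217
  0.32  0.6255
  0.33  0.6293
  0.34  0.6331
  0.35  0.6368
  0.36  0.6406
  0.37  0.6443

T = 1;  σ√T = 0.2700
ln(S/K) + (r − q + σ²/2)T = ln(163/161) + (0.054 − 0.032 + 0.27²/2)·1 = 0.0123 + 0.0585 = 0.0708
d₁ = 0.0708 / 0.2700 = 0.2622 ≈ 0.26
N(d₁) = N(0.26) = 0.6026
Δ_put = e^(−qT)·(N(d₁) − 1) = 0.9685·(0.6026 − 1) = -0.3849

-0.3849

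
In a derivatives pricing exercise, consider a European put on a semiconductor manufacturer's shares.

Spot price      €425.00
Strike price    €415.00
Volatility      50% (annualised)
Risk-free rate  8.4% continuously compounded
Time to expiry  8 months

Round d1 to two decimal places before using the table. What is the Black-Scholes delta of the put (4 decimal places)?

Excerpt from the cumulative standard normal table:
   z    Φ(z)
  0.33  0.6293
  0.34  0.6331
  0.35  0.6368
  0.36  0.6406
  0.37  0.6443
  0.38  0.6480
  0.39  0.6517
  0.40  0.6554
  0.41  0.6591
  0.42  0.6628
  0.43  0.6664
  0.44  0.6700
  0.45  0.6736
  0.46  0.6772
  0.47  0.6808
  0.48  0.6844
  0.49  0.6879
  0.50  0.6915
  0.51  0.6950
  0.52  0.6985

T = 0.6667;  σ√T = 0.4082
ln(S/K) + (r + σ²/2)T = ln(425/415) + (0.084 + 0.5²/2)·0.6667 = 0.0238 + 0.1393 = 0.1631
d₁ = 0.1631 / 0.4082 = 0.3996 ⇒ 0.40
N(d₁) = N(0.40) = 0.6554
Δ_put = N(d₁) − 1 = 0.6554 − 1 = -0.3446

-0.3446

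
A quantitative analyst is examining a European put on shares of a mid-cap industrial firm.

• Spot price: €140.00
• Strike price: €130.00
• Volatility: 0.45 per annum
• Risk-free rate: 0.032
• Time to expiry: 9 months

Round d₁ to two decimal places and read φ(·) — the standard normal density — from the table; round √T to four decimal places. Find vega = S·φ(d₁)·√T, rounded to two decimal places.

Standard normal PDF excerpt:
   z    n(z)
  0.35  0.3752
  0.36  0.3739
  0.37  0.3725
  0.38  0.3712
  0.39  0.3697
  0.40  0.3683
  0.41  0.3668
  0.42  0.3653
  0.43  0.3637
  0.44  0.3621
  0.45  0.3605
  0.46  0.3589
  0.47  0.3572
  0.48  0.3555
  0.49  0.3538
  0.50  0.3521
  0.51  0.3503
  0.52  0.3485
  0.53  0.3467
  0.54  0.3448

43.71

σ√T = 0.45 × 0.8660 = 0.3897
d₁ = [ln(140/130) + (0.032 + ½·0.45²)·0.75] / (σ√T) = (0.0741 + 0.0999) / 0.3897 = 0.4466 which rounds to 0.45
√T = √0.75 = 0.8660
φ(d₁) = φ(0.45) = 0.3605
vega = S·φ(d₁)·√T = 140·0.3605·0.8660 = 43.7070
(The call has the same vega.)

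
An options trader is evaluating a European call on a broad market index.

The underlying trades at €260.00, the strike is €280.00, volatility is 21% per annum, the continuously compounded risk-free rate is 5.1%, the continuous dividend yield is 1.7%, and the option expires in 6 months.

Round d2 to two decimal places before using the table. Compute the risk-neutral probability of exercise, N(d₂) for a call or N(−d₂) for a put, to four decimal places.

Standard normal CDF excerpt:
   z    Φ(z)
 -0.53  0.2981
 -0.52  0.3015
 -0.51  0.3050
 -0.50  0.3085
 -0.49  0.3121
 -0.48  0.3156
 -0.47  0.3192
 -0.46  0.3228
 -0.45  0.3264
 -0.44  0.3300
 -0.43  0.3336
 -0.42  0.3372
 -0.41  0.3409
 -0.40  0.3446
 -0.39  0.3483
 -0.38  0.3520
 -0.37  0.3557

σ√T = 0.21 × 0.7071 = 0.1485
d₁ = [ln(260/280) + (0.051 − 0.017 + 0.21²/2)·0.5] / 0.1485 = [-0.0741 + 0.0280] / 0.1485 = -0.3103 → -0.31
d₂ = d₁ − σ√T = -0.3103 − 0.1485 = -0.4588 → -0.46
Risk-neutral Pr[S_T > K] = N(d₂) = N(-0.46) = 0.3228

0.3228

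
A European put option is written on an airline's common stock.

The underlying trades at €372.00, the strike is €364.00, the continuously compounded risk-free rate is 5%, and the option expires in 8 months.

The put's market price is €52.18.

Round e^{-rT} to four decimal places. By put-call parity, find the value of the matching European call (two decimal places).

e^(−rT) = e^(−0.05·0.6667) = 0.9672
Put-call parity: C − P = S − K·e^(−rT) = 372 − 364·0.9672 = 372 − 352.0608 = 19.9392
C = P + (C − P) = 52.18 + (19.9392) = 72.1192

€72.12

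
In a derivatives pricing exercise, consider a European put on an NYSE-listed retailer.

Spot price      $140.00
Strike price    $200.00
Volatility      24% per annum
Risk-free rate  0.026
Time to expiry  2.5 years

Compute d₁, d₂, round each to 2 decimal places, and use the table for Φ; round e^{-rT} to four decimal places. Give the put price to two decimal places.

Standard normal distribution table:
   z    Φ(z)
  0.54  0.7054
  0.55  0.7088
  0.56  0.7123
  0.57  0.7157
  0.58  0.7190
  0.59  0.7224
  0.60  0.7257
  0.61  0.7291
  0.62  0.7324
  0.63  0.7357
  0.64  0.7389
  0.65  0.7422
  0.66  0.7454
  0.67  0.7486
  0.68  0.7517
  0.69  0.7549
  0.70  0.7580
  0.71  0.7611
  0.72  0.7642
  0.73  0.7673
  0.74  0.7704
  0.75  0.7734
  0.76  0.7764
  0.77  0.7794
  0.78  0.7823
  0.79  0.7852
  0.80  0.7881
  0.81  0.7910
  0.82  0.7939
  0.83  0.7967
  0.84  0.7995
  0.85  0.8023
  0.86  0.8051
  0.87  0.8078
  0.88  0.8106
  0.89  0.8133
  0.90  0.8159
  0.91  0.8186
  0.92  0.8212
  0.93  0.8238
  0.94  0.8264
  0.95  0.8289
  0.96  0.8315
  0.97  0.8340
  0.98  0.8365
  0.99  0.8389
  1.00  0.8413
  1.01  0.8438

σ√T = 0.24 × 1.5811 = 0.3795
ln(S/K) + (r + σ²/2)T = ln(140/200) + (0.026 + 0.24²/2)·2.5 = -0.3567 + 0.1370 = -0.2197
d₁ = -0.2197 / 0.3795 = -0.5789 → -0.58
d₂ = d₁ − σ√T = -0.5789 − 0.3795 = -0.9584 → -0.96
e^(−rT) = e^(−0.026·2.5) = 0.9371
N(−d₂) = N(0.96) = 0.8315;  N(−d₁) = N(0.58) = 0.7190
P = 200·0.9371·0.8315 − 140·0.7190 = 155.8397 − 100.6600 = 55.1797

$55.18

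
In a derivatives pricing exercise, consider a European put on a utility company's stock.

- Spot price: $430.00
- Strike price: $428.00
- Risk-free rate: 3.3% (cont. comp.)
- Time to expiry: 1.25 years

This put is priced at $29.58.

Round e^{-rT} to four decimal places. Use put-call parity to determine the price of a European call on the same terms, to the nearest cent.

$48.87

exp(−rT) = exp(−0.033·1.25) = 0.9596
Put-call parity: C − P = S − K·e^(−rT) = 430 − 428·0.9596 = 430 − 410.7088 = 19.2912
C = P + (C − P) = 29.58 + (19.2912) = 48.8712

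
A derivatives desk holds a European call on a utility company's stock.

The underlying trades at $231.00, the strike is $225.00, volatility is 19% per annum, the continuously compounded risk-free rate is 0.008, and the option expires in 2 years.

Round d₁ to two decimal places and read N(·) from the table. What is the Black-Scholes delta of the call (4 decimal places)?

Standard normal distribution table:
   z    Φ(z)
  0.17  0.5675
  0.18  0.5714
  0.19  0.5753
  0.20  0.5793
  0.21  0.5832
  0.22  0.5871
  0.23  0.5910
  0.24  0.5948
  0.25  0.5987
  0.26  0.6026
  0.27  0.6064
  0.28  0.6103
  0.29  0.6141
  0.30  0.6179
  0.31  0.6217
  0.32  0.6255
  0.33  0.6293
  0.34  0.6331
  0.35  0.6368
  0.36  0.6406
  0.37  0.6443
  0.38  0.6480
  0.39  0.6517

σ√T = 0.19·√2 = 0.2687
ln(S/K) + (r + σ²/2)T = ln(231/225) + (0.008 + 0.19²/2)·2 = 0.0263 + 0.0521 = 0.0784
d₁ = 0.0784 / 0.2687 = 0.2918 → 0.29
N(d₁) = N(0.29) = 0.6141
Δ_call = N(d₁) = 0.6141

0.6141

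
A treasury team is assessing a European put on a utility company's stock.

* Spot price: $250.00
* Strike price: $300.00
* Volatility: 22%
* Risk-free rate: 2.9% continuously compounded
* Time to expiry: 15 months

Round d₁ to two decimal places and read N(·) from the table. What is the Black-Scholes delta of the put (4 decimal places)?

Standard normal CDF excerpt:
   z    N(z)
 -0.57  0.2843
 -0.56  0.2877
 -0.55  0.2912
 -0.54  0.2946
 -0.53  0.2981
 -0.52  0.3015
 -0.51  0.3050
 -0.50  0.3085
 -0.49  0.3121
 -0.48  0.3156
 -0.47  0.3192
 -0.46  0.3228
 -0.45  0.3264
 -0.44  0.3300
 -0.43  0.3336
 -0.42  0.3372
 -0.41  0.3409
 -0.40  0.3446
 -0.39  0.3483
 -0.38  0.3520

σ√T = 0.22·√1.25 = 0.2460
ln(S/K) + (r + σ²/2)T = ln(250/300) + (0.029 + 0.22²/2)·1.25 = -0.1823 + 0.0665 = -0.1158
d₁ = -0.1158 / 0.2460 = -0.4709 which rounds to -0.47
N(d₁) = N(-0.47) = 0.3192
Δ_put = N(d₁) − 1 = 0.3192 − 1 = -0.6808

-0.6808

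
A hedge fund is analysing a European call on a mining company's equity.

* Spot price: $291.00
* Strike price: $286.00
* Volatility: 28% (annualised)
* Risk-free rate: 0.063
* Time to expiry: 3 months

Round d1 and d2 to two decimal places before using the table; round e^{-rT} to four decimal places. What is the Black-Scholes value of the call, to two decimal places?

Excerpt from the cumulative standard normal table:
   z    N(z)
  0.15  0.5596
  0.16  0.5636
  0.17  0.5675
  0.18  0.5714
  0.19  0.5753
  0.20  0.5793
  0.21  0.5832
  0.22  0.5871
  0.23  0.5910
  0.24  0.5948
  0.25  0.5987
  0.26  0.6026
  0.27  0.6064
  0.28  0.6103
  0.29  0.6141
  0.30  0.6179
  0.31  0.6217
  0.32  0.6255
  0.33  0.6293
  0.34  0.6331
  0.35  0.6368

σ√T = 0.28·√0.25 = 0.1400
d₁ = [ln(291/286) + (0.063 + 0.28²/2)·0.25] / 0.1400 = [0.0173 + 0.0256] / 0.1400 = 0.3063 ⇒ 0.31
d₂ = d₁ − σ√T = 0.3063 − 0.1400 = 0.1663 ⇒ 0.17
e^(−rT) = e^(−0.063·0.25) = 0.9844
N(d₁) = N(0.31) = 0.6217;  N(d₂) = N(0.17) = 0.5675
C = 291·0.6217 − 286·0.9844·0.5675 = 180.9147 − 159.7730 = 21.1417

$21.14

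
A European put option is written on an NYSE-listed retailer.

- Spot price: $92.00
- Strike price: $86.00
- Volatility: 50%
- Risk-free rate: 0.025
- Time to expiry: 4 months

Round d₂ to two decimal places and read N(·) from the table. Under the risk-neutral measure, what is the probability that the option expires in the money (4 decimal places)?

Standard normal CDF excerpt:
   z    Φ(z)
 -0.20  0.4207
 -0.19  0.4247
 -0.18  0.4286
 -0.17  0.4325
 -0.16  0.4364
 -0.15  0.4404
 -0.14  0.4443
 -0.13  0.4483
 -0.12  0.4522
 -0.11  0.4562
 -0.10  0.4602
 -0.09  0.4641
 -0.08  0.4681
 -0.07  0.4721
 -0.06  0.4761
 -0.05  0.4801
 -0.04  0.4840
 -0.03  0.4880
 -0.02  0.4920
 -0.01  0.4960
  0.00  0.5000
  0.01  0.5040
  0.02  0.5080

T = 0.3333;  σ√T = 0.2887
d₁ = [ln(92/86) + (0.025 + 0.5²/2)·0.3333] / 0.2887 = [0.0674 + 0.0500] / 0.2887 = 0.4068 which rounds to 0.41
d₂ = d₁ − σ√T = 0.4068 − 0.2887 = 0.1182 which rounds to 0.12
Pr(exercise) under Q = N(−d₂) = N(-0.12) = 0.4522

0.4522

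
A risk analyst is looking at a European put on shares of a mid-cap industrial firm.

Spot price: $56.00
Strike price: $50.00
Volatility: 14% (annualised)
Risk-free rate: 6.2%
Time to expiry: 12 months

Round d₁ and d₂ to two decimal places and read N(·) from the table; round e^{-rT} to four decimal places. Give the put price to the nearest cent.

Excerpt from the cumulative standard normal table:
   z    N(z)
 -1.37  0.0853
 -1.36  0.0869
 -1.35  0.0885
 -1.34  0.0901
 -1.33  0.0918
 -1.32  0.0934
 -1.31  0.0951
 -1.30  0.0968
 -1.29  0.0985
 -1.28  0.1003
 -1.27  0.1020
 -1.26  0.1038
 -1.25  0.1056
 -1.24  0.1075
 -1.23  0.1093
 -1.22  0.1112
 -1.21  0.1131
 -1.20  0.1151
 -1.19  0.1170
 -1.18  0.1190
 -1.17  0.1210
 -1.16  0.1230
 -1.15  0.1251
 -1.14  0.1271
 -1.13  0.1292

$0.36

T = 1;  σ√T = 0.1400
d₁ = [ln(56/50) + (0.062 + 0.14²/2)·1] / 0.1400 = [0.1133 + 0.0718] / 0.1400 = 1.3223 → 1.32
d₂ = d₁ − σ√T = 1.3223 − 0.1400 = 1.1823 → 1.18
e^(−rT) = e^(−0.062·1) = 0.9399
P = 50·0.9399·N(-1.18) − 56·N(-1.32) = 50·0.9399·0.1190 − 56·0.0934 = 5.5924 − 5.2304 = 0.3620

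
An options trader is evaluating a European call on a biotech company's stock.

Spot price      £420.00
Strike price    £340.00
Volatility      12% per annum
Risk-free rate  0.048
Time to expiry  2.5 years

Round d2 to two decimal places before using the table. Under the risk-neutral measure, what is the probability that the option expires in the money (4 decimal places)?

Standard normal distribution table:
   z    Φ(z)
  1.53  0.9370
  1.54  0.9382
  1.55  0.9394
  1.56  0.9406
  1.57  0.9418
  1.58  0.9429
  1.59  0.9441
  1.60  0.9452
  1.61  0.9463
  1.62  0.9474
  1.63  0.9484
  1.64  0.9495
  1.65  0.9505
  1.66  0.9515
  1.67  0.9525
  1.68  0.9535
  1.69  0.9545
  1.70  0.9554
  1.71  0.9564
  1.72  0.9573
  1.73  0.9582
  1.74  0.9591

T = 2.5;  σ√T = 0.1897
d₁ = [ln(420/340) + (0.048 + 0.12²/2)·2.5] / 0.1897 = [0.2113 + 0.1380] / 0.1897 = 1.8410 ⇒ 1.84
d₂ = d₁ − σ√T = 1.8410 − 0.1897 = 1.6513 ⇒ 1.65
Risk-neutral Pr[S_T > K] = N(d₂) = N(1.65) = 0.9505

0.9505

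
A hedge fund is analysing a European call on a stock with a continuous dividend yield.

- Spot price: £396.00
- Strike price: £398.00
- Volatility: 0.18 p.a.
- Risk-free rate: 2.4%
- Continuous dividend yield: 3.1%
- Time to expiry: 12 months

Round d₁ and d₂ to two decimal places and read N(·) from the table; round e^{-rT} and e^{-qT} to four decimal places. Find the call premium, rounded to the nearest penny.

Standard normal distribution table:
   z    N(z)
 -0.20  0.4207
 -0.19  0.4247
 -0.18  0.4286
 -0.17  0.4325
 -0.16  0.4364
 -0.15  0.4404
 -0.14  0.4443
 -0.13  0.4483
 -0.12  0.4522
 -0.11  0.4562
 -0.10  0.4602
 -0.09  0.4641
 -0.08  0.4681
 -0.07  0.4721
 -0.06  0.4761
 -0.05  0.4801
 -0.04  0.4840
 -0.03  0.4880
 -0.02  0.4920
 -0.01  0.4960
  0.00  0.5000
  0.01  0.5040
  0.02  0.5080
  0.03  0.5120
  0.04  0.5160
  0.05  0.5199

£25.46

T = 1;  σ√T = 0.1800
d₁ = [ln(396/398) + (0.024 − 0.031 + 0.18²/2)·1] / 0.1800 = [-0.0050 + 0.0092] / 0.1800 = 0.0231 ⇒ 0.02
d₂ = d₁ − σ√T = 0.0231 − 0.1800 = -0.1569 ⇒ -0.16
exp(−qT) = exp(−0.031·1) = 0.9695;  exp(−rT) = exp(−0.024·1) = 0.9763
N(d₁) = N(0.02) = 0.5080;  N(d₂) = N(-0.16) = 0.4364
C = 396·0.9695·0.5080 − 398·0.9763·0.4364 = 195.0324 − 169.5708 = 25.4616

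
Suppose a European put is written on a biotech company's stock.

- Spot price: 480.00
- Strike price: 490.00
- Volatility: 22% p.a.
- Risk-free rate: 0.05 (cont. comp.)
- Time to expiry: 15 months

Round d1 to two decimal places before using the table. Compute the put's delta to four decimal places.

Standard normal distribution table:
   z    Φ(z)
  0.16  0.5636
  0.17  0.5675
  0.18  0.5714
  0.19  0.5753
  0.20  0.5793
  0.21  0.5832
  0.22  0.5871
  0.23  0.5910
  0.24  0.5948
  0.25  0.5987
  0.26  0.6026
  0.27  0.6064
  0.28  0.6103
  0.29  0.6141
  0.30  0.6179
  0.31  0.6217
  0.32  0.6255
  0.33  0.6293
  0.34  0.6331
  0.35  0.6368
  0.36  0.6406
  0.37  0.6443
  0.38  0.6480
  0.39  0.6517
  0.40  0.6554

-0.3859

σ√T = 0.22·√1.25 = 0.2460
d₁ = [ln(480/490) + (0.05 + 0.22²/2)·1.25] / 0.2460 = [-0.0206 + 0.0927] / 0.2460 = 0.2933 which rounds to 0.29
N(d₁) = N(0.29) = 0.6141
Δ_put = N(d₁) − 1 = 0.6141 − 1 = -0.3859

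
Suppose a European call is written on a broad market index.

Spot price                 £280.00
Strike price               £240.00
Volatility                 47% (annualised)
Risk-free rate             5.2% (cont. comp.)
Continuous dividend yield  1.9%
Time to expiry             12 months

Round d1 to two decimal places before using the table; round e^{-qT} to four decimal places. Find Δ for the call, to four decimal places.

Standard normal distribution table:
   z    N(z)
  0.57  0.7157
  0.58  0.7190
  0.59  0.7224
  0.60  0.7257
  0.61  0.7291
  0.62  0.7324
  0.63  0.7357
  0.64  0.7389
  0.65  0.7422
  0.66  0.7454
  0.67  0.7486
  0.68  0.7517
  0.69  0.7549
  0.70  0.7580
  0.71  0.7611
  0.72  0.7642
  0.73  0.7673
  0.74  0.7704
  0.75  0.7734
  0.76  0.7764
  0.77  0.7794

0.7219

T = 1;  σ√T = 0.4700
d₁ = [ln(280/240) + (0.052 − 0.019 + 0.47²/2)·1] / 0.4700 = [0.1542 + 0.1434] / 0.4700 = 0.6332 → 0.63
N(d₁) = N(0.63) = 0.7357
Δ_call = e^(−qT)·N(d₁) = 0.9812·0.7357 = 0.7219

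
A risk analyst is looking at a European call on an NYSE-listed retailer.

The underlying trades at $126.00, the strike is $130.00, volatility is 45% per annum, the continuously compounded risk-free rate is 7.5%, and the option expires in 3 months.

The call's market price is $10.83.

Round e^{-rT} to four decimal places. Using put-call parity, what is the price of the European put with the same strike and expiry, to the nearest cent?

exp(−rT) = exp(−0.075·0.25) = 0.9814
Put-call parity: C − P = S − K·e^(−rT) = 126 − 130·0.9814 = 126 − 127.5820 = -1.5820
P = C − (C − P) = 10.83 − (-1.5820) = 12.4120

$12.41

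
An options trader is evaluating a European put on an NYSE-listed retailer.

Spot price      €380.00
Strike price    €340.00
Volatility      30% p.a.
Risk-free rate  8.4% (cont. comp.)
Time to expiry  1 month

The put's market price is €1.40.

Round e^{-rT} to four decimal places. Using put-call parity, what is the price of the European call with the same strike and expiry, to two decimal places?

exp(−rT) = exp(−0.084·0.08333) = 0.9930
Put-call parity: C − P = S − K·e^(−rT) = 380 − 340·0.9930 = 380 − 337.6200 = 42.3800
C = P + (C − P) = 1.40 + (42.3800) = 43.7800

€43.78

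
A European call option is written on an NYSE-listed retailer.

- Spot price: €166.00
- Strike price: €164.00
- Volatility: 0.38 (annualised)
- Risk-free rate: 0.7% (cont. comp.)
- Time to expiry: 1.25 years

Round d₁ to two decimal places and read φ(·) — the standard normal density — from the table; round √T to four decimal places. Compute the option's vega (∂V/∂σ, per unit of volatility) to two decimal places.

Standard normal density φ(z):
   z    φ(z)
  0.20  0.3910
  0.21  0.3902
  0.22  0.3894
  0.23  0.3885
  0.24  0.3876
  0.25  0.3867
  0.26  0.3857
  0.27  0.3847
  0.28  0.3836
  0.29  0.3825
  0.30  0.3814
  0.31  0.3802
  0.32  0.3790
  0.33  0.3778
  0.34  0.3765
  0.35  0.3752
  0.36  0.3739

71.58

σ√T = 0.38 × 1.1180 = 0.4249
d₁ = [ln(166/164) + (0.007 + ½·0.38²)·1.25] / (σ√T) = (0.0121 + 0.0990) / 0.4249 = 0.2616 ≈ 0.26
√T = √1.25 = 1.1180
φ(d₁) = φ(0.26) = 0.3857
vega = S·φ(d₁)·√T = 166·0.3857·1.1180 = 71.5813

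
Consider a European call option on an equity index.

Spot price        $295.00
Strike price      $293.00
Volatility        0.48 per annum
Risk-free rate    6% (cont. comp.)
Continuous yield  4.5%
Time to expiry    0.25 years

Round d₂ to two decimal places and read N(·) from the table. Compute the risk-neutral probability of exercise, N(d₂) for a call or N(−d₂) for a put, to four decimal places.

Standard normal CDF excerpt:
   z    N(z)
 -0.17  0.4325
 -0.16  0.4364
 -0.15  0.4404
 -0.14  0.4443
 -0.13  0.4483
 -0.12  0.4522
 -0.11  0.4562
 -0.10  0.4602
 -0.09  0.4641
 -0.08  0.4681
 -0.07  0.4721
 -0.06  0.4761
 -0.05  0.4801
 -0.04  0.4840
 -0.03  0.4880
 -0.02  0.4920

σ√T = 0.48·√0.25 = 0.2400
ln(S/K) + (r − q + σ²/2)T = ln(295/293) + (0.06 − 0.045 + 0.48²/2)·0.25 = 0.0068 + 0.0325 = 0.0394
d₁ = 0.0394 / 0.2400 = 0.1640 ≈ 0.16
d₂ = d₁ − σ√T = 0.1640 − 0.2400 = -0.0760 ≈ -0.08
Risk-neutral Pr[S_T > K] = N(d₂) = N(-0.08) = 0.4681

0.4681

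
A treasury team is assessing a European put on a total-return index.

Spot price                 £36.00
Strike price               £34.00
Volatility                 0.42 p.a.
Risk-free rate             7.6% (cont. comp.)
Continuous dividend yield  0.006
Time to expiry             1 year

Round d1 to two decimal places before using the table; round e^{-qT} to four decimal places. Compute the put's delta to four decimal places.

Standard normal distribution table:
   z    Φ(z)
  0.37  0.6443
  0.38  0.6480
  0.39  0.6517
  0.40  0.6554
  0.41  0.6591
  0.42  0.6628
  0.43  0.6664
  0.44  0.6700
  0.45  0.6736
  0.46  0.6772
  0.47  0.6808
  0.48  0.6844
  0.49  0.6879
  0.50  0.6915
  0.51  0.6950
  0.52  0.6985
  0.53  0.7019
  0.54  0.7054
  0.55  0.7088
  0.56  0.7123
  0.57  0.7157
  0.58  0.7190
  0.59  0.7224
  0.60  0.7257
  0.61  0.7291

σ√T = 0.42·√1 = 0.4200
ln(S/K) + (r − q + σ²/2)T = ln(36/34) + (0.076 − 0.006 + 0.42²/2)·1 = 0.0572 + 0.1582 = 0.2154
d₁ = 0.2154 / 0.4200 = 0.5128 → 0.51
N(d₁) = N(0.51) = 0.6950
Δ_put = exp(−qT)·(N(d₁) − 1) = 0.9940·(0.6950 − 1) = -0.3032

-0.3032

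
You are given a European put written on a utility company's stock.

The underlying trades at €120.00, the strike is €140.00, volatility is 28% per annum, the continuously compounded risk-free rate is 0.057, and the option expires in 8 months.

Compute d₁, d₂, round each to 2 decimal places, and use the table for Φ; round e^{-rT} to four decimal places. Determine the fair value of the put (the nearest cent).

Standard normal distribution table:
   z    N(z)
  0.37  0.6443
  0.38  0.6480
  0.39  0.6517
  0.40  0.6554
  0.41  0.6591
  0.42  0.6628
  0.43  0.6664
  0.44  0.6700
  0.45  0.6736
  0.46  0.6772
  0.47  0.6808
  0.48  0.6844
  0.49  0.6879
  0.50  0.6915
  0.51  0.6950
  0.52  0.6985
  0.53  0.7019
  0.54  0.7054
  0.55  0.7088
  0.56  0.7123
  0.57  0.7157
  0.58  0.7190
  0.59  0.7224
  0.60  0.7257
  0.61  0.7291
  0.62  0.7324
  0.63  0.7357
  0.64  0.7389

€20.51

T = 0.6667;  σ√T = 0.2286
ln(S/K) + (r + σ²/2)T = ln(120/140) + (0.057 + 0.28²/2)·0.6667 = -0.1542 + 0.0641 = -0.0900
d₁ = -0.0900 / 0.2286 = -0.3937 which rounds to -0.39
d₂ = d₁ − σ√T = -0.3937 − 0.2286 = -0.6224 which rounds to -0.62
exp(−rT) = exp(−0.057·0.6667) = 0.9627
N(−d₂) = N(0.62) = 0.7324;  N(−d₁) = N(0.39) = 0.6517
P = 140·0.9627·0.7324 − 120·0.6517 = 98.7114 − 78.2040 = 20.5074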